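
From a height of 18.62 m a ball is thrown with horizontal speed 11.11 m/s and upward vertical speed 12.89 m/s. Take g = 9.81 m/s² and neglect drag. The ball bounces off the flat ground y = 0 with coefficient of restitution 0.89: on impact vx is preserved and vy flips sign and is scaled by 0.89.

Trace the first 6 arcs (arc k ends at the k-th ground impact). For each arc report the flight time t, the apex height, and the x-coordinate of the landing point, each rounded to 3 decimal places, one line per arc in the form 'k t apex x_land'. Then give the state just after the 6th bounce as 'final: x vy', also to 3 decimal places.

1 3.664 27.089 40.707
2 4.183 21.457 87.181
3 3.723 16.996 128.542
4 3.313 13.462 165.354
5 2.949 10.664 198.117
6 2.625 8.447 227.275
final: 227.275 11.457

Arc 1: start y=18.620, vy=12.890 → t=3.664, apex=27.089, x_land=40.707, impact vy=-23.054
  bounce: vy ← 0.89·23.054 = 20.518
Arc 2: start y=0.000, vy=20.518 → t=4.183, apex=21.457, x_land=87.181, impact vy=-20.518
  bounce: vy ← 0.89·20.518 = 18.261
Arc 3: start y=0.000, vy=18.261 → t=3.723, apex=16.996, x_land=128.542, impact vy=-18.261
  bounce: vy ← 0.89·18.261 = 16.252
Arc 4: start y=0.000, vy=16.252 → t=3.313, apex=13.462, x_land=165.354, impact vy=-16.252
  bounce: vy ← 0.89·16.252 = 14.464
Arc 5: start y=0.000, vy=14.464 → t=2.949, apex=10.664, x_land=198.117, impact vy=-14.464
  bounce: vy ← 0.89·14.464 = 12.873
Arc 6: start y=0.000, vy=12.873 → t=2.625, apex=8.447, x_land=227.275, impact vy=-12.873
  bounce: vy ← 0.89·12.873 = 11.457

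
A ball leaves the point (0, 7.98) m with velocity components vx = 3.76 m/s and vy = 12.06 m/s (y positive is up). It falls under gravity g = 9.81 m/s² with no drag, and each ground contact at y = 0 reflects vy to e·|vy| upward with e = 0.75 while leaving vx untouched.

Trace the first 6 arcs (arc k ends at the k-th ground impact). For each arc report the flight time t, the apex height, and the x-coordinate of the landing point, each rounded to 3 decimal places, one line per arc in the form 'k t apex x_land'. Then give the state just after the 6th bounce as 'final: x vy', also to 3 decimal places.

Arc 1: start y=7.980, vy=12.060 → t=3.001, apex=15.393, x_land=11.283, impact vy=-17.378
  bounce: vy ← 0.75·17.378 = 13.034
Arc 2: start y=0.000, vy=13.034 → t=2.657, apex=8.659, x_land=21.275, impact vy=-13.034
  bounce: vy ← 0.75·13.034 = 9.775
Arc 3: start y=0.000, vy=9.775 → t=1.993, apex=4.870, x_land=28.768, impact vy=-9.775
  bounce: vy ← 0.75·9.775 = 7.332
Arc 4: start y=0.000, vy=7.332 → t=1.495, apex=2.740, x_land=34.388, impact vy=-7.332
  bounce: vy ← 0.75·7.332 = 5.499
Arc 5: start y=0.000, vy=5.499 → t=1.121, apex=1.541, x_land=38.603, impact vy=-5.499
  bounce: vy ← 0.75·5.499 = 4.124
Arc 6: start y=0.000, vy=4.124 → t=0.841, apex=0.867, x_land=41.764, impact vy=-4.124
  bounce: vy ← 0.75·4.124 = 3.093

1 3.001 15.393 11.283
2 2.657 8.659 21.275
3 1.993 4.870 28.768
4 1.495 2.740 34.388
5 1.121 1.541 38.603
6 0.841 0.867 41.764
final: 41.764 3.093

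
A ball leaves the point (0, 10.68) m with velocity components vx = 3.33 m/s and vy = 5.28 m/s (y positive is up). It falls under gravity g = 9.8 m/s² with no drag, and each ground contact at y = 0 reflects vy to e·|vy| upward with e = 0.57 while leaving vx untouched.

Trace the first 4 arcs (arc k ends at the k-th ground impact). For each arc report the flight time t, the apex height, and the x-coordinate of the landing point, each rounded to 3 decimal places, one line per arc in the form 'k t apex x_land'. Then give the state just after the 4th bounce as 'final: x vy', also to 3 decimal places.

Arc 1: start y=10.680, vy=5.280 → t=2.110, apex=12.102, x_land=7.027, impact vy=-15.402
  bounce: vy ← 0.57·15.402 = 8.779
Arc 2: start y=0.000, vy=8.779 → t=1.792, apex=3.932, x_land=12.994, impact vy=-8.779
  bounce: vy ← 0.57·8.779 = 5.004
Arc 3: start y=0.000, vy=5.004 → t=1.021, apex=1.278, x_land=16.394, impact vy=-5.004
  bounce: vy ← 0.57·5.004 = 2.852
Arc 4: start y=0.000, vy=2.852 → t=0.582, apex=0.415, x_land=18.333, impact vy=-2.852
  bounce: vy ← 0.57·2.852 = 1.626

1 2.110 12.102 7.027
2 1.792 3.932 12.994
3 1.021 1.278 16.394
4 0.582 0.415 18.333
final: 18.333 1.626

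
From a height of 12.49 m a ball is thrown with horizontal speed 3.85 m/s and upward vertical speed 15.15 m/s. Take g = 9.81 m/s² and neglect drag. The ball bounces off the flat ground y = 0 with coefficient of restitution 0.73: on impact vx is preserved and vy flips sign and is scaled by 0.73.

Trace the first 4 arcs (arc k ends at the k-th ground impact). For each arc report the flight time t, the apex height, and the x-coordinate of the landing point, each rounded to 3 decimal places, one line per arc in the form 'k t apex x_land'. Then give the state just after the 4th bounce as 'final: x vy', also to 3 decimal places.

1 3.765 24.188 14.495
2 3.242 12.890 26.978
3 2.367 6.869 36.090
4 1.728 3.661 42.742
final: 42.742 6.186

Arc 1: start y=12.490, vy=15.150 → t=3.765, apex=24.188, x_land=14.495, impact vy=-21.785
  bounce: vy ← 0.73·21.785 = 15.903
Arc 2: start y=0.000, vy=15.903 → t=3.242, apex=12.890, x_land=26.978, impact vy=-15.903
  bounce: vy ← 0.73·15.903 = 11.609
Arc 3: start y=0.000, vy=11.609 → t=2.367, apex=6.869, x_land=36.090, impact vy=-11.609
  bounce: vy ← 0.73·11.609 = 8.475
Arc 4: start y=0.000, vy=8.475 → t=1.728, apex=3.661, x_land=42.742, impact vy=-8.475
  bounce: vy ← 0.73·8.475 = 6.186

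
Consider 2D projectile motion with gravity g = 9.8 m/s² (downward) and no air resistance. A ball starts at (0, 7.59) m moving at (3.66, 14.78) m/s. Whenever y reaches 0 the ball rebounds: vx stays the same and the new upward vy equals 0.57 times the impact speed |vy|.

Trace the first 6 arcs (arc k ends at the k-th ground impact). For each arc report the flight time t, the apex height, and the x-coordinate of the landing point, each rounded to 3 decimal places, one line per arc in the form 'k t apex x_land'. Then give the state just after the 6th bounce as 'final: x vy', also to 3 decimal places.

Arc 1: start y=7.590, vy=14.780 → t=3.464, apex=18.735, x_land=12.677, impact vy=-19.163
  bounce: vy ← 0.57·19.163 = 10.923
Arc 2: start y=0.000, vy=10.923 → t=2.229, apex=6.087, x_land=20.835, impact vy=-10.923
  bounce: vy ← 0.57·10.923 = 6.226
Arc 3: start y=0.000, vy=6.226 → t=1.271, apex=1.978, x_land=25.486, impact vy=-6.226
  bounce: vy ← 0.57·6.226 = 3.549
Arc 4: start y=0.000, vy=3.549 → t=0.724, apex=0.643, x_land=28.136, impact vy=-3.549
  bounce: vy ← 0.57·3.549 = 2.023
Arc 5: start y=0.000, vy=2.023 → t=0.413, apex=0.209, x_land=29.647, impact vy=-2.023
  bounce: vy ← 0.57·2.023 = 1.153
Arc 6: start y=0.000, vy=1.153 → t=0.235, apex=0.068, x_land=30.509, impact vy=-1.153
  bounce: vy ← 0.57·1.153 = 0.657

1 3.464 18.735 12.677
2 2.229 6.087 20.835
3 1.271 1.978 25.486
4 0.724 0.643 28.136
5 0.413 0.209 29.647
6 0.235 0.068 30.509
final: 30.509 0.657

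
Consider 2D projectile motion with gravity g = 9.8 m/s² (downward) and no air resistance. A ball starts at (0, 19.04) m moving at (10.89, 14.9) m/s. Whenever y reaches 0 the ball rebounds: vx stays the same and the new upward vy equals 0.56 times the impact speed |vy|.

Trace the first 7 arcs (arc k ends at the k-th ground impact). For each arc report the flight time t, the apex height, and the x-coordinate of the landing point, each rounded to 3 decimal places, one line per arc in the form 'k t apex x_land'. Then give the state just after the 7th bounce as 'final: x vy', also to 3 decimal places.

Arc 1: start y=19.040, vy=14.900 → t=4.010, apex=30.367, x_land=43.667, impact vy=-24.397
  bounce: vy ← 0.56·24.397 = 13.662
Arc 2: start y=0.000, vy=13.662 → t=2.788, apex=9.523, x_land=74.031, impact vy=-13.662
  bounce: vy ← 0.56·13.662 = 7.651
Arc 3: start y=0.000, vy=7.651 → t=1.561, apex=2.986, x_land=91.034, impact vy=-7.651
  bounce: vy ← 0.56·7.651 = 4.284
Arc 4: start y=0.000, vy=4.284 → t=0.874, apex=0.937, x_land=100.556, impact vy=-4.284
  bounce: vy ← 0.56·4.284 = 2.399
Arc 5: start y=0.000, vy=2.399 → t=0.490, apex=0.294, x_land=105.888, impact vy=-2.399
  bounce: vy ← 0.56·2.399 = 1.344
Arc 6: start y=0.000, vy=1.344 → t=0.274, apex=0.092, x_land=108.874, impact vy=-1.344
  bounce: vy ← 0.56·1.344 = 0.752
Arc 7: start y=0.000, vy=0.752 → t=0.154, apex=0.029, x_land=110.547, impact vy=-0.752
  bounce: vy ← 0.56·0.752 = 0.421

1 4.010 30.367 43.667
2 2.788 9.523 74.031
3 1.561 2.986 91.034
4 0.874 0.937 100.556
5 0.490 0.294 105.888
6 0.274 0.092 108.874
7 0.154 0.029 110.547
final: 110.547 0.421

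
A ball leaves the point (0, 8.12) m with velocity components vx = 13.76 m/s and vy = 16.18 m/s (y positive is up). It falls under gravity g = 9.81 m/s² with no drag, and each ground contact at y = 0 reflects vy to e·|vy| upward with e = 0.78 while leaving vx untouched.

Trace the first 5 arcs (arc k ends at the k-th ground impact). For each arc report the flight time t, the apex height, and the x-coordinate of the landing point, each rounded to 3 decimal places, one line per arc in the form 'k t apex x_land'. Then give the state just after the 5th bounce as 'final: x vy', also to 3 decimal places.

Arc 1: start y=8.120, vy=16.180 → t=3.741, apex=21.463, x_land=51.479, impact vy=-20.521
  bounce: vy ← 0.78·20.521 = 16.006
Arc 2: start y=0.000, vy=16.006 → t=3.263, apex=13.058, x_land=96.381, impact vy=-16.006
  bounce: vy ← 0.78·16.006 = 12.485
Arc 3: start y=0.000, vy=12.485 → t=2.545, apex=7.945, x_land=131.405, impact vy=-12.485
  bounce: vy ← 0.78·12.485 = 9.738
Arc 4: start y=0.000, vy=9.738 → t=1.985, apex=4.833, x_land=158.724, impact vy=-9.738
  bounce: vy ← 0.78·9.738 = 7.596
Arc 5: start y=0.000, vy=7.596 → t=1.549, apex=2.941, x_land=180.032, impact vy=-7.596
  bounce: vy ← 0.78·7.596 = 5.925

1 3.741 21.463 51.479
2 3.263 13.058 96.381
3 2.545 7.945 131.405
4 1.985 4.833 158.724
5 1.549 2.941 180.032
final: 180.032 5.925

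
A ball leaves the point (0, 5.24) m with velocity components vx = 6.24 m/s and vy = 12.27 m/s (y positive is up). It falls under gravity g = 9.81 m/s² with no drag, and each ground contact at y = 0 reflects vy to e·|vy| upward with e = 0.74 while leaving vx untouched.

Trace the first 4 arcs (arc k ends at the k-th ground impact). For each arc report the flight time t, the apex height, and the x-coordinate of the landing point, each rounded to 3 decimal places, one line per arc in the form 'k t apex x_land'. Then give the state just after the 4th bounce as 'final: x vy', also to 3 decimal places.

1 2.873 12.913 17.930
2 2.401 7.071 32.914
3 1.777 3.872 44.003
4 1.315 2.120 52.209
final: 52.209 4.773

Arc 1: start y=5.240, vy=12.270 → t=2.873, apex=12.913, x_land=17.930, impact vy=-15.917
  bounce: vy ← 0.74·15.917 = 11.779
Arc 2: start y=0.000, vy=11.779 → t=2.401, apex=7.071, x_land=32.914, impact vy=-11.779
  bounce: vy ← 0.74·11.779 = 8.716
Arc 3: start y=0.000, vy=8.716 → t=1.777, apex=3.872, x_land=44.003, impact vy=-8.716
  bounce: vy ← 0.74·8.716 = 6.450
Arc 4: start y=0.000, vy=6.450 → t=1.315, apex=2.120, x_land=52.209, impact vy=-6.450
  bounce: vy ← 0.74·6.450 = 4.773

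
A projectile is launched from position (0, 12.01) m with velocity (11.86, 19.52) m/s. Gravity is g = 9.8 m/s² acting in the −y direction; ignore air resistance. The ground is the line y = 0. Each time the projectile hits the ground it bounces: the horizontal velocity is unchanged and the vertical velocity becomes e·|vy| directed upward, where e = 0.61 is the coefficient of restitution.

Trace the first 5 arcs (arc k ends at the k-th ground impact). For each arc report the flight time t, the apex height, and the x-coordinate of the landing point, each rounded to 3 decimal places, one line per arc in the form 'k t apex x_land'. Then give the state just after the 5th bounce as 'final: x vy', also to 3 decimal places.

1 4.525 31.450 53.670
2 3.091 11.703 90.327
3 1.885 4.355 112.688
4 1.150 1.620 126.328
5 0.702 0.603 134.649
final: 134.649 2.097

Arc 1: start y=12.010, vy=19.520 → t=4.525, apex=31.450, x_land=53.670, impact vy=-24.828
  bounce: vy ← 0.61·24.828 = 15.145
Arc 2: start y=0.000, vy=15.145 → t=3.091, apex=11.703, x_land=90.327, impact vy=-15.145
  bounce: vy ← 0.61·15.145 = 9.238
Arc 3: start y=0.000, vy=9.238 → t=1.885, apex=4.355, x_land=112.688, impact vy=-9.238
  bounce: vy ← 0.61·9.238 = 5.635
Arc 4: start y=0.000, vy=5.635 → t=1.150, apex=1.620, x_land=126.328, impact vy=-5.635
  bounce: vy ← 0.61·5.635 = 3.438
Arc 5: start y=0.000, vy=3.438 → t=0.702, apex=0.603, x_land=134.649, impact vy=-3.438
  bounce: vy ← 0.61·3.438 = 2.097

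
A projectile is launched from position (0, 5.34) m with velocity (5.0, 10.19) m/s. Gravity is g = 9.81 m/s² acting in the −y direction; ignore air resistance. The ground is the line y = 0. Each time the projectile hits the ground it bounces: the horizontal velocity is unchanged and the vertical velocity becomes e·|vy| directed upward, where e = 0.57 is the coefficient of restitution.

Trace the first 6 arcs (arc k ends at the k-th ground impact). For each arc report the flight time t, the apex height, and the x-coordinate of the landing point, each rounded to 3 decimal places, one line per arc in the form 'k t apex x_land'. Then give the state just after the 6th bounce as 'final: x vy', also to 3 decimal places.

Arc 1: start y=5.340, vy=10.190 → t=2.511, apex=10.632, x_land=12.555, impact vy=-14.443
  bounce: vy ← 0.57·14.443 = 8.233
Arc 2: start y=0.000, vy=8.233 → t=1.678, apex=3.454, x_land=20.947, impact vy=-8.233
  bounce: vy ← 0.57·8.233 = 4.693
Arc 3: start y=0.000, vy=4.693 → t=0.957, apex=1.122, x_land=25.731, impact vy=-4.693
  bounce: vy ← 0.57·4.693 = 2.675
Arc 4: start y=0.000, vy=2.675 → t=0.545, apex=0.365, x_land=28.457, impact vy=-2.675
  bounce: vy ← 0.57·2.675 = 1.525
Arc 5: start y=0.000, vy=1.525 → t=0.311, apex=0.118, x_land=30.011, impact vy=-1.525
  bounce: vy ← 0.57·1.525 = 0.869
Arc 6: start y=0.000, vy=0.869 → t=0.177, apex=0.038, x_land=30.897, impact vy=-0.869
  bounce: vy ← 0.57·0.869 = 0.495

1 2.511 10.632 12.555
2 1.678 3.454 20.947
3 0.957 1.122 25.731
4 0.545 0.365 28.457
5 0.311 0.118 30.011
6 0.177 0.038 30.897
final: 30.897 0.495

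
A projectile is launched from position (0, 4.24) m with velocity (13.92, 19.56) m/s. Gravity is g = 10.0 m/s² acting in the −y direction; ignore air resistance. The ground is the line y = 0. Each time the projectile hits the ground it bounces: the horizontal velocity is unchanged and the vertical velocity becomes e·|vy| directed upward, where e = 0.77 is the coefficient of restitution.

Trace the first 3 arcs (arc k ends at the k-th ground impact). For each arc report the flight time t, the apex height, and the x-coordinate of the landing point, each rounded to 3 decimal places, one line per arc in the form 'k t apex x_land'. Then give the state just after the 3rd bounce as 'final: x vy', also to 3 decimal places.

1 4.118 23.370 57.322
2 3.329 13.856 103.666
3 2.564 8.215 139.352
final: 139.352 9.870

Arc 1: start y=4.240, vy=19.560 → t=4.118, apex=23.370, x_land=57.322, impact vy=-21.619
  bounce: vy ← 0.77·21.619 = 16.647
Arc 2: start y=0.000, vy=16.647 → t=3.329, apex=13.856, x_land=103.666, impact vy=-16.647
  bounce: vy ← 0.77·16.647 = 12.818
Arc 3: start y=0.000, vy=12.818 → t=2.564, apex=8.215, x_land=139.352, impact vy=-12.818
  bounce: vy ← 0.77·12.818 = 9.870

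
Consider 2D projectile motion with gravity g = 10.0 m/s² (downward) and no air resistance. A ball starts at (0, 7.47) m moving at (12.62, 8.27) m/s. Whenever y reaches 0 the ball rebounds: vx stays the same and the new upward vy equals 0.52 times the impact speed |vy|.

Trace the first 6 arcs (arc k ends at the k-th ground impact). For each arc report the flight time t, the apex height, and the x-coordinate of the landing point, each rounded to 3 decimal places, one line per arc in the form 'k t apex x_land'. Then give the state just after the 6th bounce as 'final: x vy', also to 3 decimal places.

Arc 1: start y=7.470, vy=8.270 → t=2.303, apex=10.890, x_land=29.061, impact vy=-14.758
  bounce: vy ← 0.52·14.758 = 7.674
Arc 2: start y=0.000, vy=7.674 → t=1.535, apex=2.945, x_land=48.430, impact vy=-7.674
  bounce: vy ← 0.52·7.674 = 3.991
Arc 3: start y=0.000, vy=3.991 → t=0.798, apex=0.796, x_land=58.502, impact vy=-3.991
  bounce: vy ← 0.52·3.991 = 2.075
Arc 4: start y=0.000, vy=2.075 → t=0.415, apex=0.215, x_land=63.740, impact vy=-2.075
  bounce: vy ← 0.52·2.075 = 1.079
Arc 5: start y=0.000, vy=1.079 → t=0.216, apex=0.058, x_land=66.463, impact vy=-1.079
  bounce: vy ← 0.52·1.079 = 0.561
Arc 6: start y=0.000, vy=0.561 → t=0.112, apex=0.016, x_land=67.880, impact vy=-0.561
  bounce: vy ← 0.52·0.561 = 0.292

1 2.303 10.890 29.061
2 1.535 2.945 48.430
3 0.798 0.796 58.502
4 0.415 0.215 63.740
5 0.216 0.058 66.463
6 0.112 0.016 67.880
final: 67.880 0.292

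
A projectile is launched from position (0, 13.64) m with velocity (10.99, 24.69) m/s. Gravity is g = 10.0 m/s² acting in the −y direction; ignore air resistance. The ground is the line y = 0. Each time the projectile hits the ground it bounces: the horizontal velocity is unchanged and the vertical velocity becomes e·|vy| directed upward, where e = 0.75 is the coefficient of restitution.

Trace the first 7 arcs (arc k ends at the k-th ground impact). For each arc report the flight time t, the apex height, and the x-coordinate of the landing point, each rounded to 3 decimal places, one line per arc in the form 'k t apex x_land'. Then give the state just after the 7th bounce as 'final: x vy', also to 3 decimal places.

1 5.440 44.120 59.780
2 4.456 24.817 108.749
3 3.342 13.960 145.476
4 2.506 7.852 173.021
5 1.880 4.417 193.680
6 1.410 2.485 209.174
7 1.057 1.398 220.794
final: 220.794 3.965

Arc 1: start y=13.640, vy=24.690 → t=5.440, apex=44.120, x_land=59.780, impact vy=-29.705
  bounce: vy ← 0.75·29.705 = 22.279
Arc 2: start y=0.000, vy=22.279 → t=4.456, apex=24.817, x_land=108.749, impact vy=-22.279
  bounce: vy ← 0.75·22.279 = 16.709
Arc 3: start y=0.000, vy=16.709 → t=3.342, apex=13.960, x_land=145.476, impact vy=-16.709
  bounce: vy ← 0.75·16.709 = 12.532
Arc 4: start y=0.000, vy=12.532 → t=2.506, apex=7.852, x_land=173.021, impact vy=-12.532
  bounce: vy ← 0.75·12.532 = 9.399
Arc 5: start y=0.000, vy=9.399 → t=1.880, apex=4.417, x_land=193.680, impact vy=-9.399
  bounce: vy ← 0.75·9.399 = 7.049
Arc 6: start y=0.000, vy=7.049 → t=1.410, apex=2.485, x_land=209.174, impact vy=-7.049
  bounce: vy ← 0.75·7.049 = 5.287
Arc 7: start y=0.000, vy=5.287 → t=1.057, apex=1.398, x_land=220.794, impact vy=-5.287
  bounce: vy ← 0.75·5.287 = 3.965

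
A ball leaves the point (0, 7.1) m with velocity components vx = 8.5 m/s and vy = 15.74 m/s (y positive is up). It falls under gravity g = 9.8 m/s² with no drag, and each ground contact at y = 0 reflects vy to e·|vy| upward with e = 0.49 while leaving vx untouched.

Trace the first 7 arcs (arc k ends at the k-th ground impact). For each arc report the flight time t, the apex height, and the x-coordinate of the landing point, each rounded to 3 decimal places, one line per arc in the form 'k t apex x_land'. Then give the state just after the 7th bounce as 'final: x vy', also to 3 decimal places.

Arc 1: start y=7.100, vy=15.740 → t=3.613, apex=19.740, x_land=30.713, impact vy=-19.670
  bounce: vy ← 0.49·19.670 = 9.638
Arc 2: start y=0.000, vy=9.638 → t=1.967, apex=4.740, x_land=47.432, impact vy=-9.638
  bounce: vy ← 0.49·9.638 = 4.723
Arc 3: start y=0.000, vy=4.723 → t=0.964, apex=1.138, x_land=55.625, impact vy=-4.723
  bounce: vy ← 0.49·4.723 = 2.314
Arc 4: start y=0.000, vy=2.314 → t=0.472, apex=0.273, x_land=59.639, impact vy=-2.314
  bounce: vy ← 0.49·2.314 = 1.134
Arc 5: start y=0.000, vy=1.134 → t=0.231, apex=0.066, x_land=61.606, impact vy=-1.134
  bounce: vy ← 0.49·1.134 = 0.556
Arc 6: start y=0.000, vy=0.556 → t=0.113, apex=0.016, x_land=62.570, impact vy=-0.556
  bounce: vy ← 0.49·0.556 = 0.272
Arc 7: start y=0.000, vy=0.272 → t=0.056, apex=0.004, x_land=63.042, impact vy=-0.272
  bounce: vy ← 0.49·0.272 = 0.133

1 3.613 19.740 30.713
2 1.967 4.740 47.432
3 0.964 1.138 55.625
4 0.472 0.273 59.639
5 0.231 0.066 61.606
6 0.113 0.016 62.570
7 0.056 0.004 63.042
final: 63.042 0.133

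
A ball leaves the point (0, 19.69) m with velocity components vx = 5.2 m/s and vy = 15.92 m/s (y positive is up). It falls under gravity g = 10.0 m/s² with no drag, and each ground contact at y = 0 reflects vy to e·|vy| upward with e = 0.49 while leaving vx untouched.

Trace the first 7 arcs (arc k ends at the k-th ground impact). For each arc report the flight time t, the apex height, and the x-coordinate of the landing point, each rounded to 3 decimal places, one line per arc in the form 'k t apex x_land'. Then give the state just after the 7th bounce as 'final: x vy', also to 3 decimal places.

Arc 1: start y=19.690, vy=15.920 → t=4.136, apex=32.362, x_land=21.508, impact vy=-25.441
  bounce: vy ← 0.49·25.441 = 12.466
Arc 2: start y=0.000, vy=12.466 → t=2.493, apex=7.770, x_land=34.472, impact vy=-12.466
  bounce: vy ← 0.49·12.466 = 6.108
Arc 3: start y=0.000, vy=6.108 → t=1.222, apex=1.866, x_land=40.825, impact vy=-6.108
  bounce: vy ← 0.49·6.108 = 2.993
Arc 4: start y=0.000, vy=2.993 → t=0.599, apex=0.448, x_land=43.938, impact vy=-2.993
  bounce: vy ← 0.49·2.993 = 1.467
Arc 5: start y=0.000, vy=1.467 → t=0.293, apex=0.108, x_land=45.463, impact vy=-1.467
  bounce: vy ← 0.49·1.467 = 0.719
Arc 6: start y=0.000, vy=0.719 → t=0.144, apex=0.026, x_land=46.211, impact vy=-0.719
  bounce: vy ← 0.49·0.719 = 0.352
Arc 7: start y=0.000, vy=0.352 → t=0.070, apex=0.006, x_land=46.577, impact vy=-0.352
  bounce: vy ← 0.49·0.352 = 0.173

1 4.136 32.362 21.508
2 2.493 7.770 34.472
3 1.222 1.866 40.825
4 0.599 0.448 43.938
5 0.293 0.108 45.463
6 0.144 0.026 46.211
7 0.070 0.006 46.577
final: 46.577 0.173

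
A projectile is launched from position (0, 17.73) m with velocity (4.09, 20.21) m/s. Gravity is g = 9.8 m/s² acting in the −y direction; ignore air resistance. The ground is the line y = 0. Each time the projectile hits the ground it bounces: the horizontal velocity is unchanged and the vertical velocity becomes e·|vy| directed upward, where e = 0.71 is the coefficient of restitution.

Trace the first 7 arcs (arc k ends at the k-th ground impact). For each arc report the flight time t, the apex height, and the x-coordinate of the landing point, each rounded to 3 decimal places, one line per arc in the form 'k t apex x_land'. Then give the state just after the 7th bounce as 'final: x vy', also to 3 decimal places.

Arc 1: start y=17.730, vy=20.210 → t=4.868, apex=38.569, x_land=19.909, impact vy=-27.495
  bounce: vy ← 0.71·27.495 = 19.521
Arc 2: start y=0.000, vy=19.521 → t=3.984, apex=19.443, x_land=36.204, impact vy=-19.521
  bounce: vy ← 0.71·19.521 = 13.860
Arc 3: start y=0.000, vy=13.860 → t=2.829, apex=9.801, x_land=47.772, impact vy=-13.860
  bounce: vy ← 0.71·13.860 = 9.841
Arc 4: start y=0.000, vy=9.841 → t=2.008, apex=4.941, x_land=55.986, impact vy=-9.841
  bounce: vy ← 0.71·9.841 = 6.987
Arc 5: start y=0.000, vy=6.987 → t=1.426, apex=2.491, x_land=61.818, impact vy=-6.987
  bounce: vy ← 0.71·6.987 = 4.961
Arc 6: start y=0.000, vy=4.961 → t=1.012, apex=1.256, x_land=65.959, impact vy=-4.961
  bounce: vy ← 0.71·4.961 = 3.522
Arc 7: start y=0.000, vy=3.522 → t=0.719, apex=0.633, x_land=68.899, impact vy=-3.522
  bounce: vy ← 0.71·3.522 = 2.501

1 4.868 38.569 19.909
2 3.984 19.443 36.204
3 2.829 9.801 47.772
4 2.008 4.941 55.986
5 1.426 2.491 61.818
6 1.012 1.256 65.959
7 0.719 0.633 68.899
final: 68.899 2.501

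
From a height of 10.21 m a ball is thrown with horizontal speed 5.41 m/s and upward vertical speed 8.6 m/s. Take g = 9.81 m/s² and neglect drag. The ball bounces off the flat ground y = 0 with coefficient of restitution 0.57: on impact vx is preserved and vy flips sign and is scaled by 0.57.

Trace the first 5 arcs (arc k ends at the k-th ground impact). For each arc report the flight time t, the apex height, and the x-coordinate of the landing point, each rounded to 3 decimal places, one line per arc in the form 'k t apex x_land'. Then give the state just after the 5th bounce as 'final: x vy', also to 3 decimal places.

1 2.565 13.980 13.876
2 1.925 4.542 24.288
3 1.097 1.476 30.223
4 0.625 0.479 33.605
5 0.356 0.156 35.534
final: 35.534 0.996

Arc 1: start y=10.210, vy=8.600 → t=2.565, apex=13.980, x_land=13.876, impact vy=-16.561
  bounce: vy ← 0.57·16.561 = 9.440
Arc 2: start y=0.000, vy=9.440 → t=1.925, apex=4.542, x_land=24.288, impact vy=-9.440
  bounce: vy ← 0.57·9.440 = 5.381
Arc 3: start y=0.000, vy=5.381 → t=1.097, apex=1.476, x_land=30.223, impact vy=-5.381
  bounce: vy ← 0.57·5.381 = 3.067
Arc 4: start y=0.000, vy=3.067 → t=0.625, apex=0.479, x_land=33.605, impact vy=-3.067
  bounce: vy ← 0.57·3.067 = 1.748
Arc 5: start y=0.000, vy=1.748 → t=0.356, apex=0.156, x_land=35.534, impact vy=-1.748
  bounce: vy ← 0.57·1.748 = 0.996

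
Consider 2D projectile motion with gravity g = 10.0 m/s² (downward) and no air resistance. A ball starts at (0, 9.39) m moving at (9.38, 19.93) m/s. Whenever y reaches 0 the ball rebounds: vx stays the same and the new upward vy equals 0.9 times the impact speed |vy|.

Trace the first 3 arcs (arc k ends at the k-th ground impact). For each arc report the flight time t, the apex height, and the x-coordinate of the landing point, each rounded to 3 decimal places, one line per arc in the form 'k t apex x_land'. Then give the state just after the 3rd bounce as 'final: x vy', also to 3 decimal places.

1 4.412 29.250 41.382
2 4.354 23.693 82.219
3 3.918 19.191 118.972
final: 118.972 17.632

Arc 1: start y=9.390, vy=19.930 → t=4.412, apex=29.250, x_land=41.382, impact vy=-24.187
  bounce: vy ← 0.9·24.187 = 21.768
Arc 2: start y=0.000, vy=21.768 → t=4.354, apex=23.693, x_land=82.219, impact vy=-21.768
  bounce: vy ← 0.9·21.768 = 19.591
Arc 3: start y=0.000, vy=19.591 → t=3.918, apex=19.191, x_land=118.972, impact vy=-19.591
  bounce: vy ← 0.9·19.591 = 17.632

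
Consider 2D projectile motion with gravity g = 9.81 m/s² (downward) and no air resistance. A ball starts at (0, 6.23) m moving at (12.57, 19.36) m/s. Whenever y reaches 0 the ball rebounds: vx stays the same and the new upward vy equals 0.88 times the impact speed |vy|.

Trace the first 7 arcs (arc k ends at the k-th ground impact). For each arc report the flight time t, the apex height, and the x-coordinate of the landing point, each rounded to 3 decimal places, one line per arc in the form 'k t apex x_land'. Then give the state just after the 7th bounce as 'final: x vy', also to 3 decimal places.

Arc 1: start y=6.230, vy=19.360 → t=4.246, apex=25.333, x_land=53.374, impact vy=-22.294
  bounce: vy ← 0.88·22.294 = 19.619
Arc 2: start y=0.000, vy=19.619 → t=4.000, apex=19.618, x_land=103.651, impact vy=-19.619
  bounce: vy ← 0.88·19.619 = 17.265
Arc 3: start y=0.000, vy=17.265 → t=3.520, apex=15.192, x_land=147.896, impact vy=-17.265
  bounce: vy ← 0.88·17.265 = 15.193
Arc 4: start y=0.000, vy=15.193 → t=3.097, apex=11.765, x_land=186.831, impact vy=-15.193
  bounce: vy ← 0.88·15.193 = 13.370
Arc 5: start y=0.000, vy=13.370 → t=2.726, apex=9.111, x_land=221.094, impact vy=-13.370
  bounce: vy ← 0.88·13.370 = 11.765
Arc 6: start y=0.000, vy=11.765 → t=2.399, apex=7.055, x_land=251.245, impact vy=-11.765
  bounce: vy ← 0.88·11.765 = 10.354
Arc 7: start y=0.000, vy=10.354 → t=2.111, apex=5.464, x_land=277.778, impact vy=-10.354
  bounce: vy ← 0.88·10.354 = 9.111

1 4.246 25.333 53.374
2 4.000 19.618 103.651
3 3.520 15.192 147.896
4 3.097 11.765 186.831
5 2.726 9.111 221.094
6 2.399 7.055 251.245
7 2.111 5.464 277.778
final: 277.778 9.111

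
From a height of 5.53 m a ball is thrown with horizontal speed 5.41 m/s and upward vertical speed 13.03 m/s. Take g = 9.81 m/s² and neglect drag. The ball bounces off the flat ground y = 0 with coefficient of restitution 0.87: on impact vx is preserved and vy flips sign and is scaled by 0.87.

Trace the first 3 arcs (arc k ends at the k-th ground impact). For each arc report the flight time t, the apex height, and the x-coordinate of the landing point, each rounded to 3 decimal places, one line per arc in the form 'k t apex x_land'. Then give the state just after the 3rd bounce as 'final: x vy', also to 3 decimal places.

Arc 1: start y=5.530, vy=13.030 → t=3.029, apex=14.183, x_land=16.385, impact vy=-16.682
  bounce: vy ← 0.87·16.682 = 14.513
Arc 2: start y=0.000, vy=14.513 → t=2.959, apex=10.735, x_land=32.393, impact vy=-14.513
  bounce: vy ← 0.87·14.513 = 12.626
Arc 3: start y=0.000, vy=12.626 → t=2.574, apex=8.126, x_land=46.319, impact vy=-12.626
  bounce: vy ← 0.87·12.626 = 10.985

1 3.029 14.183 16.385
2 2.959 10.735 32.393
3 2.574 8.126 46.319
final: 46.319 10.985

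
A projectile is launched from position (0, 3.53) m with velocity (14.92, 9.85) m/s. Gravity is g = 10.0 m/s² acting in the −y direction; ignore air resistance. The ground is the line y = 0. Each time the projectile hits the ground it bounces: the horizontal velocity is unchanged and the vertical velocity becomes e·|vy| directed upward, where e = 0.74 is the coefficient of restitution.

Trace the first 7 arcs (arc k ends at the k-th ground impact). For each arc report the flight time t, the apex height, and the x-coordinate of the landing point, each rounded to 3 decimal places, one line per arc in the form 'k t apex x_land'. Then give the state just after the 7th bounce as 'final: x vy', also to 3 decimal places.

1 2.280 8.381 34.013
2 1.916 4.590 62.602
3 1.418 2.513 83.758
4 1.049 1.376 99.413
5 0.776 0.754 110.998
6 0.575 0.413 119.571
7 0.425 0.226 125.914
final: 125.914 1.573

Arc 1: start y=3.530, vy=9.850 → t=2.280, apex=8.381, x_land=34.013, impact vy=-12.947
  bounce: vy ← 0.74·12.947 = 9.581
Arc 2: start y=0.000, vy=9.581 → t=1.916, apex=4.590, x_land=62.602, impact vy=-9.581
  bounce: vy ← 0.74·9.581 = 7.090
Arc 3: start y=0.000, vy=7.090 → t=1.418, apex=2.513, x_land=83.758, impact vy=-7.090
  bounce: vy ← 0.74·7.090 = 5.246
Arc 4: start y=0.000, vy=5.246 → t=1.049, apex=1.376, x_land=99.413, impact vy=-5.246
  bounce: vy ← 0.74·5.246 = 3.882
Arc 5: start y=0.000, vy=3.882 → t=0.776, apex=0.754, x_land=110.998, impact vy=-3.882
  bounce: vy ← 0.74·3.882 = 2.873
Arc 6: start y=0.000, vy=2.873 → t=0.575, apex=0.413, x_land=119.571, impact vy=-2.873
  bounce: vy ← 0.74·2.873 = 2.126
Arc 7: start y=0.000, vy=2.126 → t=0.425, apex=0.226, x_land=125.914, impact vy=-2.126
  bounce: vy ← 0.74·2.126 = 1.573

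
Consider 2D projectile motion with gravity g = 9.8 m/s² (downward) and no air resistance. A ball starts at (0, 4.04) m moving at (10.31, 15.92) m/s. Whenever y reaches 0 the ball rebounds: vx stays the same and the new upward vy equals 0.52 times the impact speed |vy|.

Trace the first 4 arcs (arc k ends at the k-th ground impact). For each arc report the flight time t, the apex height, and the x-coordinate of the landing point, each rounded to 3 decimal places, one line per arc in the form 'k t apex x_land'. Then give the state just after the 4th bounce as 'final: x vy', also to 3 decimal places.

1 3.486 16.971 35.936
2 1.935 4.589 55.891
3 1.006 1.241 66.267
4 0.523 0.336 71.663
final: 71.663 1.334

Arc 1: start y=4.040, vy=15.920 → t=3.486, apex=16.971, x_land=35.936, impact vy=-18.238
  bounce: vy ← 0.52·18.238 = 9.484
Arc 2: start y=0.000, vy=9.484 → t=1.935, apex=4.589, x_land=55.891, impact vy=-9.484
  bounce: vy ← 0.52·9.484 = 4.932
Arc 3: start y=0.000, vy=4.932 → t=1.006, apex=1.241, x_land=66.267, impact vy=-4.932
  bounce: vy ← 0.52·4.932 = 2.564
Arc 4: start y=0.000, vy=2.564 → t=0.523, apex=0.336, x_land=71.663, impact vy=-2.564
  bounce: vy ← 0.52·2.564 = 1.334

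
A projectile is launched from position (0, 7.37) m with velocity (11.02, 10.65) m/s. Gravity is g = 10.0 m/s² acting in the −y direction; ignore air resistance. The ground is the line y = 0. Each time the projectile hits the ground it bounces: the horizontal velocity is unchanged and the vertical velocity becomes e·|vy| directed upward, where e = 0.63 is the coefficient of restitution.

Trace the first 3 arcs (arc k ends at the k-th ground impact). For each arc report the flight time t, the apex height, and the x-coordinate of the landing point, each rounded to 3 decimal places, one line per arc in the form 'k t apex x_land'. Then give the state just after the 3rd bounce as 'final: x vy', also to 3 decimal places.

1 2.680 13.041 29.534
2 2.035 5.176 51.958
3 1.282 2.054 66.086
final: 66.086 4.038

Arc 1: start y=7.370, vy=10.650 → t=2.680, apex=13.041, x_land=29.534, impact vy=-16.150
  bounce: vy ← 0.63·16.150 = 10.174
Arc 2: start y=0.000, vy=10.174 → t=2.035, apex=5.176, x_land=51.958, impact vy=-10.174
  bounce: vy ← 0.63·10.174 = 6.410
Arc 3: start y=0.000, vy=6.410 → t=1.282, apex=2.054, x_land=66.086, impact vy=-6.410
  bounce: vy ← 0.63·6.410 = 4.038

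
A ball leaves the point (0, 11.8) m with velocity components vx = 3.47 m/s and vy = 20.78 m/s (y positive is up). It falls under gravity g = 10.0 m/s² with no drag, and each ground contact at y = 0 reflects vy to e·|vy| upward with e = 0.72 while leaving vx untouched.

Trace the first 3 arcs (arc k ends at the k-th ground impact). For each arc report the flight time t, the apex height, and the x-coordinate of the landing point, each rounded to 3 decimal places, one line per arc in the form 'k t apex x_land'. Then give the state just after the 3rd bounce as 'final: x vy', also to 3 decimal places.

1 4.662 33.390 16.178
2 3.721 17.310 29.091
3 2.679 8.973 38.388
final: 38.388 9.645

Arc 1: start y=11.800, vy=20.780 → t=4.662, apex=33.390, x_land=16.178, impact vy=-25.842
  bounce: vy ← 0.72·25.842 = 18.606
Arc 2: start y=0.000, vy=18.606 → t=3.721, apex=17.310, x_land=29.091, impact vy=-18.606
  bounce: vy ← 0.72·18.606 = 13.396
Arc 3: start y=0.000, vy=13.396 → t=2.679, apex=8.973, x_land=38.388, impact vy=-13.396
  bounce: vy ← 0.72·13.396 = 9.645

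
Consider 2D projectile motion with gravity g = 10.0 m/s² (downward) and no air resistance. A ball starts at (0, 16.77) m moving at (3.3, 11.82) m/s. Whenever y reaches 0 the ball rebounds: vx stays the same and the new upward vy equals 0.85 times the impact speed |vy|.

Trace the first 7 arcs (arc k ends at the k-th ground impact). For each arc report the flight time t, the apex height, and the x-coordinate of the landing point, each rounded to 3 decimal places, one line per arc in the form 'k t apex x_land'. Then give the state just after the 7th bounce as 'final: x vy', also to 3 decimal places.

Arc 1: start y=16.770, vy=11.820 → t=3.362, apex=23.756, x_land=11.094, impact vy=-21.797
  bounce: vy ← 0.85·21.797 = 18.528
Arc 2: start y=0.000, vy=18.528 → t=3.706, apex=17.163, x_land=23.322, impact vy=-18.528
  bounce: vy ← 0.85·18.528 = 15.748
Arc 3: start y=0.000, vy=15.748 → t=3.150, apex=12.401, x_land=33.716, impact vy=-15.748
  bounce: vy ← 0.85·15.748 = 13.386
Arc 4: start y=0.000, vy=13.386 → t=2.677, apex=8.959, x_land=42.551, impact vy=-13.386
  bounce: vy ← 0.85·13.386 = 11.378
Arc 5: start y=0.000, vy=11.378 → t=2.276, apex=6.473, x_land=50.060, impact vy=-11.378
  bounce: vy ← 0.85·11.378 = 9.671
Arc 6: start y=0.000, vy=9.671 → t=1.934, apex=4.677, x_land=56.443, impact vy=-9.671
  bounce: vy ← 0.85·9.671 = 8.221
Arc 7: start y=0.000, vy=8.221 → t=1.644, apex=3.379, x_land=61.869, impact vy=-8.221
  bounce: vy ← 0.85·8.221 = 6.988

1 3.362 23.756 11.094
2 3.706 17.163 23.322
3 3.150 12.401 33.716
4 2.677 8.959 42.551
5 2.276 6.473 50.060
6 1.934 4.677 56.443
7 1.644 3.379 61.869
final: 61.869 6.988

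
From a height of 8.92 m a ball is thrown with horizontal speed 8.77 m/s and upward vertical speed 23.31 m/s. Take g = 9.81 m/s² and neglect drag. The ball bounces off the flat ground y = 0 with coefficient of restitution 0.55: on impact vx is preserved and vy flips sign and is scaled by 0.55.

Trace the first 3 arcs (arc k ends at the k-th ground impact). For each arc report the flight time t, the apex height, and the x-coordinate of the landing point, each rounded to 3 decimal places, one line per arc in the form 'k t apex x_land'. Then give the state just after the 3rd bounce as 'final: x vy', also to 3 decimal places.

1 5.108 36.614 44.800
2 3.005 11.076 71.157
3 1.653 3.350 85.653
final: 85.653 4.459

Arc 1: start y=8.920, vy=23.310 → t=5.108, apex=36.614, x_land=44.800, impact vy=-26.802
  bounce: vy ← 0.55·26.802 = 14.741
Arc 2: start y=0.000, vy=14.741 → t=3.005, apex=11.076, x_land=71.157, impact vy=-14.741
  bounce: vy ← 0.55·14.741 = 8.108
Arc 3: start y=0.000, vy=8.108 → t=1.653, apex=3.350, x_land=85.653, impact vy=-8.108
  bounce: vy ← 0.55·8.108 = 4.459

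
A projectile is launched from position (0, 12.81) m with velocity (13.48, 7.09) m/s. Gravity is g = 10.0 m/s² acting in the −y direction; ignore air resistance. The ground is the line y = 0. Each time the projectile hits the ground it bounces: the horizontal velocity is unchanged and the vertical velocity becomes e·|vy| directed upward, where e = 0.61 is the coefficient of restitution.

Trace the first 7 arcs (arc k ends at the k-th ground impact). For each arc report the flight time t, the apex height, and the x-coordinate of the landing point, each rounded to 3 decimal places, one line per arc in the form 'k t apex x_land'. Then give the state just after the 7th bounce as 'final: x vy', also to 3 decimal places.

Arc 1: start y=12.810, vy=7.090 → t=2.460, apex=15.323, x_land=33.156, impact vy=-17.506
  bounce: vy ← 0.61·17.506 = 10.679
Arc 2: start y=0.000, vy=10.679 → t=2.136, apex=5.702, x_land=61.946, impact vy=-10.679
  bounce: vy ← 0.61·10.679 = 6.514
Arc 3: start y=0.000, vy=6.514 → t=1.303, apex=2.122, x_land=79.508, impact vy=-6.514
  bounce: vy ← 0.61·6.514 = 3.974
Arc 4: start y=0.000, vy=3.974 → t=0.795, apex=0.789, x_land=90.220, impact vy=-3.974
  bounce: vy ← 0.61·3.974 = 2.424
Arc 5: start y=0.000, vy=2.424 → t=0.485, apex=0.294, x_land=96.755, impact vy=-2.424
  bounce: vy ← 0.61·2.424 = 1.479
Arc 6: start y=0.000, vy=1.479 → t=0.296, apex=0.109, x_land=100.741, impact vy=-1.479
  bounce: vy ← 0.61·1.479 = 0.902
Arc 7: start y=0.000, vy=0.902 → t=0.180, apex=0.041, x_land=103.173, impact vy=-0.902
  bounce: vy ← 0.61·0.902 = 0.550

1 2.460 15.323 33.156
2 2.136 5.702 61.946
3 1.303 2.122 79.508
4 0.795 0.789 90.220
5 0.485 0.294 96.755
6 0.296 0.109 100.741
7 0.180 0.041 103.173
final: 103.173 0.550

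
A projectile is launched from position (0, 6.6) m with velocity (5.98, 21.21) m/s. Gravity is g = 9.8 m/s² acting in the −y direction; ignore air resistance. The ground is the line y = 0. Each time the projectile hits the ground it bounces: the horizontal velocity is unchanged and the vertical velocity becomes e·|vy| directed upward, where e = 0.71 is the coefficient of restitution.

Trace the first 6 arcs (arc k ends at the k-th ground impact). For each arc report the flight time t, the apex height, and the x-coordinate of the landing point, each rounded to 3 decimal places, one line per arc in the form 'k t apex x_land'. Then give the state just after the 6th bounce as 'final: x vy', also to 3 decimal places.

1 4.620 29.552 27.628
2 3.487 14.897 48.482
3 2.476 7.510 63.288
4 1.758 3.786 73.801
5 1.248 1.908 81.265
6 0.886 0.962 86.564
final: 86.564 3.083

Arc 1: start y=6.600, vy=21.210 → t=4.620, apex=29.552, x_land=27.628, impact vy=-24.067
  bounce: vy ← 0.71·24.067 = 17.088
Arc 2: start y=0.000, vy=17.088 → t=3.487, apex=14.897, x_land=48.482, impact vy=-17.088
  bounce: vy ← 0.71·17.088 = 12.132
Arc 3: start y=0.000, vy=12.132 → t=2.476, apex=7.510, x_land=63.288, impact vy=-12.132
  bounce: vy ← 0.71·12.132 = 8.614
Arc 4: start y=0.000, vy=8.614 → t=1.758, apex=3.786, x_land=73.801, impact vy=-8.614
  bounce: vy ← 0.71·8.614 = 6.116
Arc 5: start y=0.000, vy=6.116 → t=1.248, apex=1.908, x_land=81.265, impact vy=-6.116
  bounce: vy ← 0.71·6.116 = 4.342
Arc 6: start y=0.000, vy=4.342 → t=0.886, apex=0.962, x_land=86.564, impact vy=-4.342
  bounce: vy ← 0.71·4.342 = 3.083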